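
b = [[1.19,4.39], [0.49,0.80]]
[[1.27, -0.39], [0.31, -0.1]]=b@ [[0.29, -0.11], [0.21, -0.06]]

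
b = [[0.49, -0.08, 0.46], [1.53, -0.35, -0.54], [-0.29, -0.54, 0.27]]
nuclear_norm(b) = 2.91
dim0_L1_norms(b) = [2.31, 0.97, 1.27]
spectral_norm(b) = 1.71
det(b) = -0.60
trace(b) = 0.41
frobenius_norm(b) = 1.91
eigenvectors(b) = [[(-0.1+0j), -0.25-0.42j, -0.25+0.42j], [0.90+0.00j, -0.63+0.00j, -0.63-0.00j], [(0.43+0j), (0.41-0.44j), 0.41+0.44j]]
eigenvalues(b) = [(-0.78+0j), (0.6+0.64j), (0.6-0.64j)]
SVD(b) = [[-0.21, 0.64, -0.74], [-0.97, -0.01, 0.26], [0.15, 0.77, 0.62]] @ diag([1.7120647817248282, 0.6906171969571331, 0.5035693303256128]) @ [[-0.95, 0.16, 0.27], [0.10, -0.67, 0.74], [-0.30, -0.73, -0.62]]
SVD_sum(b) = [[0.33, -0.06, -0.1], [1.57, -0.26, -0.45], [-0.25, 0.04, 0.07]] + [[0.04, -0.30, 0.33], [-0.0, 0.01, -0.01], [0.05, -0.35, 0.39]] + [[0.11, 0.27, 0.23],  [-0.04, -0.09, -0.08],  [-0.09, -0.23, -0.19]]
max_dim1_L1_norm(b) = 2.42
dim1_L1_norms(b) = [1.03, 2.42, 1.1]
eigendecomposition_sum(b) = [[-0.06+0.00j,  (0.06-0j),  (0.05-0j)],[(0.49-0j),  -0.50+0.00j,  -0.47+0.00j],[0.24-0.00j,  (-0.24+0j),  -0.23+0.00j]] + [[(0.27+0.3j),  (-0.07+0.11j),  0.20-0.15j], [0.52-0.11j,  0.07+0.15j,  -0.03-0.33j], [-0.26+0.43j,  (-0.15-0.04j),  (0.25+0.19j)]] + [[(0.27-0.3j), (-0.07-0.11j), (0.2+0.15j)],[0.52+0.11j, 0.07-0.15j, (-0.03+0.33j)],[-0.26-0.43j, -0.15+0.04j, (0.25-0.19j)]]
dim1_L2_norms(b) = [0.68, 1.66, 0.67]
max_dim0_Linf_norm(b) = 1.53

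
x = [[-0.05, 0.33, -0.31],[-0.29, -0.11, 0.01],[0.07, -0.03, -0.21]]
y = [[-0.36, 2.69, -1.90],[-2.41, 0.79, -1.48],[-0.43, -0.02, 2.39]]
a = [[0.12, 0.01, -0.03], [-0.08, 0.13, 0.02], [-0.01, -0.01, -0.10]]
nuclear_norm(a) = 0.37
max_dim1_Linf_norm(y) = 2.69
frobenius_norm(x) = 0.59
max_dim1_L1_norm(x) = 0.69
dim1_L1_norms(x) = [0.69, 0.41, 0.31]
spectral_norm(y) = 4.22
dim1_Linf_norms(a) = [0.12, 0.13, 0.1]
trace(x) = -0.37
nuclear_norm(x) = 0.96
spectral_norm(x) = 0.48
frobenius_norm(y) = 5.05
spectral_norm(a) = 0.17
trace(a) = 0.15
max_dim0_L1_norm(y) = 5.77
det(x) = -0.03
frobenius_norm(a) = 0.22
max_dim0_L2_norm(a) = 0.14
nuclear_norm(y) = 8.11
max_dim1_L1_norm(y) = 4.95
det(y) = 15.80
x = a @ y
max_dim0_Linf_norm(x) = 0.33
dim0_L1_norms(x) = [0.41, 0.47, 0.53]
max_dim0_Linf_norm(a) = 0.13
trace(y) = 2.82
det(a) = -0.00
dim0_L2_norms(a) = [0.14, 0.13, 0.11]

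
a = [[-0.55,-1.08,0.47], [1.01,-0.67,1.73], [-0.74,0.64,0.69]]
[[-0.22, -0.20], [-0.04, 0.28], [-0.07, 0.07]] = a @ [[0.14, 0.16], [0.11, 0.16], [-0.06, 0.13]]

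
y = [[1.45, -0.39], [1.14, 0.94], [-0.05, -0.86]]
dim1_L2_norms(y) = [1.5, 1.48, 0.86]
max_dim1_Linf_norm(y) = 1.45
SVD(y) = [[-0.67, 0.63], [-0.72, -0.45], [0.16, 0.64]] @ diag([1.8900736320409366, 1.2678807773065974]) @ [[-0.96,-0.29], [0.29,-0.96]]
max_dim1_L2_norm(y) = 1.5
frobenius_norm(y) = 2.28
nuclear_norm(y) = 3.16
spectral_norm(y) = 1.89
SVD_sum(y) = [[1.22, 0.37], [1.31, 0.4], [-0.29, -0.09]] + [[0.23, -0.76], [-0.17, 0.54], [0.24, -0.77]]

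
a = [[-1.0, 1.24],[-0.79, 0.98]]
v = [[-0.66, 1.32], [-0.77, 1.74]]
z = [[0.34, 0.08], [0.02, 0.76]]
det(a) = -0.00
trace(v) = 1.08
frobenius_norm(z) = 0.84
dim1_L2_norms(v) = [1.48, 1.9]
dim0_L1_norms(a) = [1.79, 2.22]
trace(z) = 1.10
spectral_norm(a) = 2.03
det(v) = -0.13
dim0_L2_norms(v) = [1.01, 2.18]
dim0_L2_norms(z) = [0.34, 0.76]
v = z + a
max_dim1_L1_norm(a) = 2.24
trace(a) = -0.02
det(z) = 0.26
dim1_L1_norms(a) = [2.24, 1.77]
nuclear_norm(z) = 1.10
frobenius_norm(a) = 2.03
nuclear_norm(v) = 2.46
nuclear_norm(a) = 2.03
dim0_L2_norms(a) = [1.27, 1.58]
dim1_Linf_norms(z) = [0.34, 0.76]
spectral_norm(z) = 0.77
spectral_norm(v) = 2.41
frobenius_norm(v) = 2.41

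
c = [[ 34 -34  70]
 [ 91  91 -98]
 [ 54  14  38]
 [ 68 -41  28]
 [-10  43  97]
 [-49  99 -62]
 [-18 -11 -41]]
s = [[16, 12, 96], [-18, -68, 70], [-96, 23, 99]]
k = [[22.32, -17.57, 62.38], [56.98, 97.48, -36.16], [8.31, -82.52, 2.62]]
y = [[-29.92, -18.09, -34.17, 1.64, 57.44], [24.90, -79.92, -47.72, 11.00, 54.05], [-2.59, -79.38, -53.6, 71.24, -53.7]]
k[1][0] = 56.98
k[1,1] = 97.48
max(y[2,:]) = 71.24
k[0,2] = 62.38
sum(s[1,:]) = -16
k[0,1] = -17.57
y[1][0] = 24.9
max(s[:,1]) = 23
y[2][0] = -2.59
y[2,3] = 71.24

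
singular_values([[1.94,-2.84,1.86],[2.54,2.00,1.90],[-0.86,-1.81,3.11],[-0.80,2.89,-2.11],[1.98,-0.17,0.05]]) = [6.13, 4.05, 2.55]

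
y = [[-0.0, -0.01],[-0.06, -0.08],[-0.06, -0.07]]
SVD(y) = [[-0.06, 0.81], [-0.73, 0.36], [-0.68, -0.46]] @ diag([0.13616810595895654, 0.0076319669516044155]) @ [[0.62,0.78], [0.78,-0.62]]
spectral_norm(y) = 0.14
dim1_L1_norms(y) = [0.01, 0.14, 0.13]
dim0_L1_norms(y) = [0.12, 0.16]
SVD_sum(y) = [[-0.0, -0.01], [-0.06, -0.08], [-0.06, -0.07]] + [[0.0, -0.00], [0.00, -0.00], [-0.00, 0.00]]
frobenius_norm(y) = 0.14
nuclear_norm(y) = 0.14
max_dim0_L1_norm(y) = 0.16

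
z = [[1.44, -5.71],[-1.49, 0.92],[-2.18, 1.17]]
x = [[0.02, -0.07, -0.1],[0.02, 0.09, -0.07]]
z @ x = [[-0.09, -0.61, 0.26], [-0.01, 0.19, 0.08], [-0.02, 0.26, 0.14]]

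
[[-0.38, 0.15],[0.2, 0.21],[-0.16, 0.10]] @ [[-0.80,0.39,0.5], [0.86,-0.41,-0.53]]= [[0.43, -0.21, -0.27],[0.02, -0.01, -0.01],[0.21, -0.10, -0.13]]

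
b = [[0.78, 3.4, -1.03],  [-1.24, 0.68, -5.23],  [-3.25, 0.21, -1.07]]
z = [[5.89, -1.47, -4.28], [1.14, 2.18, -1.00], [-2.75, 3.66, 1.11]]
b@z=[[11.3, 2.50, -7.88], [7.85, -15.84, -1.18], [-15.96, 1.32, 12.51]]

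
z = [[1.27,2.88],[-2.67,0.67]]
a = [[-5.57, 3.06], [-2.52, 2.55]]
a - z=[[-6.84, 0.18], [0.15, 1.88]]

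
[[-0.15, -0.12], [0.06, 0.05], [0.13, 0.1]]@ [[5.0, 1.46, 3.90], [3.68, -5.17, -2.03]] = [[-1.19, 0.40, -0.34], [0.48, -0.17, 0.13], [1.02, -0.33, 0.30]]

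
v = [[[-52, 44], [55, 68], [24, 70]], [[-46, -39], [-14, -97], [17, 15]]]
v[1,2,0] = 17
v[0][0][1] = 44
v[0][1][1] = 68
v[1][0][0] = -46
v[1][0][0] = -46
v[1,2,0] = 17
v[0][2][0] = 24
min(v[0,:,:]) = -52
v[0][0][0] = -52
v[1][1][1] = -97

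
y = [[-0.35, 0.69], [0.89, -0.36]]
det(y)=-0.488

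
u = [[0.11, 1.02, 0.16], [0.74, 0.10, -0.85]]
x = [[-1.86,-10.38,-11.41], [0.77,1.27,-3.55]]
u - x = [[1.97,11.4,11.57], [-0.03,-1.17,2.70]]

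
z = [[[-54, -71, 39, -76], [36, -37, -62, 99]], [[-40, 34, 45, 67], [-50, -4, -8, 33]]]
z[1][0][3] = 67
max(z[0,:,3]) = 99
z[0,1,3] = 99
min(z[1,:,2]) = -8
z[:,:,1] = [[-71, -37], [34, -4]]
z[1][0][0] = -40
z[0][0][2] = 39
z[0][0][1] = -71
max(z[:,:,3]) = 99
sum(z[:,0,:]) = -56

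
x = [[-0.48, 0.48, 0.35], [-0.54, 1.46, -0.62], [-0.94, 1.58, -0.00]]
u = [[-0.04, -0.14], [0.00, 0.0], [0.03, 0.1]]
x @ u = [[0.03, 0.10], [0.00, 0.01], [0.04, 0.13]]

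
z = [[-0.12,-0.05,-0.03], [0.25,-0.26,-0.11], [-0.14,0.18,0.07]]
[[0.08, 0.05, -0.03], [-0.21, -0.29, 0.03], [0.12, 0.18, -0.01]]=z @ [[-0.72, -0.63, 0.20], [0.07, 0.47, 0.1], [0.11, 0.13, -0.02]]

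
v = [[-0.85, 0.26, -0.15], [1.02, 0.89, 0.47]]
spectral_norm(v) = 1.54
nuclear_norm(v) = 2.24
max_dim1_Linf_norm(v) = 1.02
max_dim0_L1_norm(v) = 1.87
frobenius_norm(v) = 1.69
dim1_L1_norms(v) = [1.26, 2.38]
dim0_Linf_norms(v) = [1.02, 0.89, 0.47]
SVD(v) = [[-0.41,0.91],  [0.91,0.41]] @ diag([1.5404326149506224, 0.7021875524362324]) @ [[0.83,  0.46,  0.32], [-0.50,  0.86,  0.08]]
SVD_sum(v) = [[-0.53, -0.29, -0.20], [1.17, 0.64, 0.45]] + [[-0.32, 0.55, 0.05], [-0.15, 0.25, 0.02]]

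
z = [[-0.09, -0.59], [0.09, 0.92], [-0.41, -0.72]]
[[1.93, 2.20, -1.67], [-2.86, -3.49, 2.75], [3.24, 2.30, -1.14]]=z @ [[-2.94,  1.28,  -2.99], [-2.82,  -3.92,  3.28]]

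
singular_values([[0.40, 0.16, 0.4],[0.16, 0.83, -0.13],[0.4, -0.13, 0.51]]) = [0.88, 0.86, 0.0]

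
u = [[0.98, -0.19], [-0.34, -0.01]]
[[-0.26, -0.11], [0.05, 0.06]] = u @ [[-0.15,-0.18], [0.6,-0.37]]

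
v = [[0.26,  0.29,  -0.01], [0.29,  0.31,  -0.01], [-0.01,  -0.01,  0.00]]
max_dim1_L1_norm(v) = 0.61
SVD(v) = [[-0.68, 0.73, -0.06], [-0.74, -0.67, 0.09], [0.02, 0.10, 0.99]] @ diag([0.5764219189428683, 0.0061393413426131145, 0.00028257760025521663]) @ [[-0.68, -0.74, 0.02],  [-0.73, 0.67, -0.10],  [0.06, -0.09, -0.99]]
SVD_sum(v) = [[0.26,0.29,-0.01], [0.29,0.31,-0.01], [-0.01,-0.01,0.0]] + [[-0.0,0.0,-0.0], [0.00,-0.0,0.0], [-0.0,0.0,-0.00]] + [[-0.0, 0.0, 0.00],[0.00, -0.00, -0.0],[0.00, -0.0, -0.00]]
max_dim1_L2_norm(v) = 0.42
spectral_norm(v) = 0.58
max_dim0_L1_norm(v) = 0.61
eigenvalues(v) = [0.58, -0.01, -0.0]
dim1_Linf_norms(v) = [0.29, 0.31, 0.01]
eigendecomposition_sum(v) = [[0.26, 0.29, -0.01], [0.29, 0.31, -0.01], [-0.01, -0.01, 0.00]] + [[-0.00, 0.00, -0.00], [0.0, -0.00, 0.0], [-0.00, 0.00, -0.00]] + [[-0.00, 0.0, 0.00],  [0.0, -0.00, -0.0],  [0.00, -0.0, -0.00]]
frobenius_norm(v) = 0.58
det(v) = 0.00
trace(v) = 0.57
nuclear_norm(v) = 0.58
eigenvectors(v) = [[0.68,0.73,-0.06], [0.74,-0.67,0.09], [-0.02,0.1,0.99]]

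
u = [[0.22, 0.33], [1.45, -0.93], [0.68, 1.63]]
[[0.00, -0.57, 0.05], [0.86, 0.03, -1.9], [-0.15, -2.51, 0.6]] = u @ [[0.42, -0.76, -0.85], [-0.27, -1.22, 0.72]]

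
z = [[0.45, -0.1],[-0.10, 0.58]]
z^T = [[0.45, -0.10], [-0.10, 0.58]]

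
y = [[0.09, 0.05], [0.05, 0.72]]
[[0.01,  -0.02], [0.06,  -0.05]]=y@[[0.08,-0.22],[0.08,-0.05]]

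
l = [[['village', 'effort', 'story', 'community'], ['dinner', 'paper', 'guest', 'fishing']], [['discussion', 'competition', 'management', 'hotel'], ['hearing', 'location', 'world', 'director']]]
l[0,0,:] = ['village', 'effort', 'story', 'community']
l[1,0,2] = 'management'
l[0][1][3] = 'fishing'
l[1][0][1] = 'competition'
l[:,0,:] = [['village', 'effort', 'story', 'community'], ['discussion', 'competition', 'management', 'hotel']]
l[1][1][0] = 'hearing'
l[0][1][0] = 'dinner'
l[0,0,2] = 'story'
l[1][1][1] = 'location'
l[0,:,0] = ['village', 'dinner']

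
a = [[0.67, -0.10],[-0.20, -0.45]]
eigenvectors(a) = [[0.98,0.09], [-0.17,1.00]]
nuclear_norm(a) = 1.16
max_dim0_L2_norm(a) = 0.7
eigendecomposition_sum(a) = [[0.68,-0.06], [-0.12,0.01]] + [[-0.01, -0.04], [-0.08, -0.46]]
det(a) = -0.32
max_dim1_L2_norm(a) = 0.68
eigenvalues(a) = [0.69, -0.47]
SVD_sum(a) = [[0.66,0.05], [-0.24,-0.02]] + [[0.01, -0.15], [0.04, -0.43]]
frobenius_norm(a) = 0.84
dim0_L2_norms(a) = [0.7, 0.46]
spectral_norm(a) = 0.70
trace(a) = 0.22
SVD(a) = [[-0.94, 0.34], [0.34, 0.94]] @ diag([0.7005717813613755, 0.45891086188948405]) @ [[-1.00, -0.08], [0.08, -1.00]]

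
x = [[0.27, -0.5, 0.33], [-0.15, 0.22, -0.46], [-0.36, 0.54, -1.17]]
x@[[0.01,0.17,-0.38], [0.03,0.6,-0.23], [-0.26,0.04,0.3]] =[[-0.1, -0.24, 0.11],[0.12, 0.09, -0.13],[0.32, 0.22, -0.34]]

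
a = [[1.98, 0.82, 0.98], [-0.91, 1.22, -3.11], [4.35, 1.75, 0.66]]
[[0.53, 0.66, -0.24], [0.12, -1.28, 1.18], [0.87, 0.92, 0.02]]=a@[[-0.04, 0.16, 0.03], [0.53, -0.01, 0.07], [0.18, 0.36, -0.36]]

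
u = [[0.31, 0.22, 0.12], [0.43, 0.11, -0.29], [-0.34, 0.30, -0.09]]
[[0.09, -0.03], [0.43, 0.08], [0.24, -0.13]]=u@ [[0.17, 0.16], [0.69, -0.29], [-0.97, -0.14]]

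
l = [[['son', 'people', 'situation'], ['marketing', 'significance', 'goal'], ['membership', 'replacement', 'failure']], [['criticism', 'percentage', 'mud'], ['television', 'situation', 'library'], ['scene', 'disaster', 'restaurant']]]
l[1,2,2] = 'restaurant'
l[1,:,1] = ['percentage', 'situation', 'disaster']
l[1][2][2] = 'restaurant'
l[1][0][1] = 'percentage'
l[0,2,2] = 'failure'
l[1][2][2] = 'restaurant'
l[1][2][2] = 'restaurant'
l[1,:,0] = ['criticism', 'television', 'scene']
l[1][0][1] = 'percentage'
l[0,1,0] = 'marketing'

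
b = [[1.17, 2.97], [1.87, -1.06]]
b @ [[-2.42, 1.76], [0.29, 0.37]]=[[-1.97, 3.16], [-4.83, 2.9]]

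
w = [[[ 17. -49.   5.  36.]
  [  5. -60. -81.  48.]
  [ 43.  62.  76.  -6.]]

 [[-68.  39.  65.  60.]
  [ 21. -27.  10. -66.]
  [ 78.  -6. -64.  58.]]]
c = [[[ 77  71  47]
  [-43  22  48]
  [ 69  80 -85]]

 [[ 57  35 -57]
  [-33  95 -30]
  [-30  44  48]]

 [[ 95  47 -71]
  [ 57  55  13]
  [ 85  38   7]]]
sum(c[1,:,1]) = 174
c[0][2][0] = 69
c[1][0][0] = 57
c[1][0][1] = 35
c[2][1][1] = 55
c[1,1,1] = 95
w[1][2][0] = 78.0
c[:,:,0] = [[77, -43, 69], [57, -33, -30], [95, 57, 85]]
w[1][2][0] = 78.0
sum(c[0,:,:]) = 286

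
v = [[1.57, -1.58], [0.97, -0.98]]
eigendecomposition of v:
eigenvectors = [[0.85, 0.71], [0.52, 0.71]]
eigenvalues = [0.6, -0.01]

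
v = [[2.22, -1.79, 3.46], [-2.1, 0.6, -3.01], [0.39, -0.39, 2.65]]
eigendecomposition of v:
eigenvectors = [[0.77, -0.48, -0.78],[-0.58, -0.88, 0.47],[0.26, -0.05, 0.41]]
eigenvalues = [4.71, -0.71, 1.47]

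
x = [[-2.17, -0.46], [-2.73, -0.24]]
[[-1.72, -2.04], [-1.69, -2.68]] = x@[[0.50, 1.01],[1.37, -0.32]]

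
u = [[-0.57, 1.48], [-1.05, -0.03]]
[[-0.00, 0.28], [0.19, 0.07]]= u@[[-0.18, -0.07], [-0.07, 0.16]]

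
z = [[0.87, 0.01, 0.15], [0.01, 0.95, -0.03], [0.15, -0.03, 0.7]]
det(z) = 0.556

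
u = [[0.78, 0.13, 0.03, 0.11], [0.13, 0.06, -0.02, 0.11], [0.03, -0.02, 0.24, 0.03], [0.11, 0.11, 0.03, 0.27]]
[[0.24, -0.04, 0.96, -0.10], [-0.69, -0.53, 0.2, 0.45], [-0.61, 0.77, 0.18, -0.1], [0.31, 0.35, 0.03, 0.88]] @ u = [[0.2, -0.0, 0.24, 0.02],[-0.55, -0.08, 0.05, -0.01],[-0.38, -0.05, 0.01, -0.00],[0.38, 0.16, 0.04, 0.31]]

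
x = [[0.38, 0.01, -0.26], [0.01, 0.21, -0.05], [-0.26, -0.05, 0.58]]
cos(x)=[[0.9, -0.01, 0.12], [-0.01, 0.98, 0.02], [0.12, 0.02, 0.81]]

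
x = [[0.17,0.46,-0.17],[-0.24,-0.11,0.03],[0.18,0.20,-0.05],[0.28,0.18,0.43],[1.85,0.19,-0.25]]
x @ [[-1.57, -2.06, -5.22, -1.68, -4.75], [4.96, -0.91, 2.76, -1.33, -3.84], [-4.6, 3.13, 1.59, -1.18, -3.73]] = [[2.8, -1.3, 0.11, -0.70, -1.94], [-0.31, 0.69, 1.0, 0.51, 1.45], [0.94, -0.71, -0.47, -0.51, -1.44], [-1.52, 0.61, -0.28, -1.22, -3.63], [-0.81, -4.77, -9.53, -3.07, -8.58]]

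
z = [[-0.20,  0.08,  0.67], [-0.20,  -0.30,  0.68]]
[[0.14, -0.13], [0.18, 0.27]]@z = [[-0.0, 0.05, 0.01], [-0.09, -0.07, 0.30]]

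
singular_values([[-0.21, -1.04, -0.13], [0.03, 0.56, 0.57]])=[1.26, 0.43]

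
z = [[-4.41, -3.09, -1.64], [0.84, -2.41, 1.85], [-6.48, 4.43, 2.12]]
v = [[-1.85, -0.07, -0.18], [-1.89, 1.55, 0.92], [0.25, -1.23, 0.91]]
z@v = [[13.59, -2.46, -3.54], [3.46, -6.07, -0.68], [4.15, 4.71, 7.17]]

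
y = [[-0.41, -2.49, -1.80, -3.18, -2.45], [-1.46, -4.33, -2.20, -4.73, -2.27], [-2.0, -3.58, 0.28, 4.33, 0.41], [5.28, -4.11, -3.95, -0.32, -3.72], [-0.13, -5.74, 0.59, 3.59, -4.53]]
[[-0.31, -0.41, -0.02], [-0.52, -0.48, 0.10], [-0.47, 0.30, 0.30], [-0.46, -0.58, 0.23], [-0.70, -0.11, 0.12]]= y @ [[0.02, -0.02, 0.03], [0.11, -0.00, -0.08], [0.02, 0.05, -0.01], [-0.01, 0.05, 0.01], [0.01, 0.07, 0.08]]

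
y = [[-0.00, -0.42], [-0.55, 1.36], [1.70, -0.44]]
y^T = [[-0.0,-0.55,1.70], [-0.42,1.36,-0.44]]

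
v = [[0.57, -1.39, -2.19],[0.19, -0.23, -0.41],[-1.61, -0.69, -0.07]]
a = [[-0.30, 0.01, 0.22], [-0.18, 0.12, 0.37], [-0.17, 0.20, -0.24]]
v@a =[[0.45, -0.6, 0.14], [0.05, -0.11, 0.06], [0.62, -0.11, -0.59]]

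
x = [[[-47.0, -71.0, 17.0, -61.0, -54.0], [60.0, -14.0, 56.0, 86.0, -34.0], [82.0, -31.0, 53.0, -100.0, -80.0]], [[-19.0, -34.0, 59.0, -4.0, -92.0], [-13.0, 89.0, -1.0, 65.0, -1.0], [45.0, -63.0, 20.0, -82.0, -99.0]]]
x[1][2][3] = -82.0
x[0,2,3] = -100.0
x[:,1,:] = [[60.0, -14.0, 56.0, 86.0, -34.0], [-13.0, 89.0, -1.0, 65.0, -1.0]]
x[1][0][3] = -4.0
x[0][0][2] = 17.0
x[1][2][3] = -82.0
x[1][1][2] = -1.0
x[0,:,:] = [[-47.0, -71.0, 17.0, -61.0, -54.0], [60.0, -14.0, 56.0, 86.0, -34.0], [82.0, -31.0, 53.0, -100.0, -80.0]]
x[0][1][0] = 60.0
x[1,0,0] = -19.0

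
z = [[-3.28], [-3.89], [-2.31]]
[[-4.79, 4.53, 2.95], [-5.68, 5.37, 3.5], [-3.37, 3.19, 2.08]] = z @ [[1.46, -1.38, -0.90]]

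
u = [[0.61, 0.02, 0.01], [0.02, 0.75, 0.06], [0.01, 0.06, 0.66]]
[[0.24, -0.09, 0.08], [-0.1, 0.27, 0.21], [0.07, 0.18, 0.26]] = u @ [[0.40, -0.16, 0.12], [-0.16, 0.35, 0.25], [0.12, 0.25, 0.37]]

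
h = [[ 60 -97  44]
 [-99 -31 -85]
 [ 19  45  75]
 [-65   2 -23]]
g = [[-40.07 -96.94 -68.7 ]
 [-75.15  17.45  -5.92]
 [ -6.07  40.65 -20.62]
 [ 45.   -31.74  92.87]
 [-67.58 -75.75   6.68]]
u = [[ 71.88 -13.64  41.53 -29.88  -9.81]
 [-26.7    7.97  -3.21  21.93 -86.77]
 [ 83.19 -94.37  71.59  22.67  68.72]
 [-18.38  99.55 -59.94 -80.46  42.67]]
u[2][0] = 83.19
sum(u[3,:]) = -16.559999999999988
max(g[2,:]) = 40.65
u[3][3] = -80.46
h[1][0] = -99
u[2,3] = 22.67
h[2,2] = 75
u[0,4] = -9.81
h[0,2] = 44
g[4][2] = 6.68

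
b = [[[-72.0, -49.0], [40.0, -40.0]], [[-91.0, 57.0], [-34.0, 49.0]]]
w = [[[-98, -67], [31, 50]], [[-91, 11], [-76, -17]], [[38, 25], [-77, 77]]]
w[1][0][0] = -91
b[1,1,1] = 49.0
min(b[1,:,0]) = -91.0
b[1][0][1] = 57.0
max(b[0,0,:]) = -49.0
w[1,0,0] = -91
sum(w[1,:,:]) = -173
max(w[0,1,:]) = 50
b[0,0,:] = [-72.0, -49.0]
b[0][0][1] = -49.0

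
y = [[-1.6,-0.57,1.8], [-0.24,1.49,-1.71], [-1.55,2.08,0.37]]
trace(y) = 0.26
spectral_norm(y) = 3.07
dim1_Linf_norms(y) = [1.8, 1.71, 2.08]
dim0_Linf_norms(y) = [1.6, 2.08, 1.8]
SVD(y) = [[-0.56, -0.6, -0.57], [0.73, -0.04, -0.68], [0.39, -0.8, 0.46]] @ diag([3.0671363521877426, 2.913318285217762, 0.5456658007464907]) @ [[0.04, 0.72, -0.69], [0.76, -0.47, -0.45], [0.65, 0.51, 0.57]]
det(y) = -4.88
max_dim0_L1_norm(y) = 4.14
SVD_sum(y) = [[-0.07, -1.24, 1.19], [0.09, 1.62, -1.55], [0.05, 0.85, -0.82]] + [[-1.33, 0.83, 0.79], [-0.09, 0.05, 0.05], [-1.76, 1.10, 1.04]] + [[-0.2, -0.16, -0.18], [-0.24, -0.19, -0.21], [0.16, 0.13, 0.14]]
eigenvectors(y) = [[-0.84+0.00j,(-0.21+0.33j),(-0.21-0.33j)], [(-0.36+0j),(-0.24-0.51j),(-0.24+0.51j)], [-0.41+0.00j,-0.73+0.00j,-0.73-0.00j]]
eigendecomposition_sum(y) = [[-0.94+0.00j, -0.62+0.00j, (0.47-0j)], [-0.41+0.00j, (-0.27+0j), (0.2-0j)], [(-0.45+0j), (-0.3+0j), (0.23-0j)]] + [[-0.33+0.14j,0.02-0.74j,0.66+0.37j], [(0.08-0.51j),0.88+0.59j,-0.96+0.52j], [(-0.55-0.38j),(1.19-0.7j),(0.07+1.41j)]] + [[-0.33-0.14j, 0.02+0.74j, (0.66-0.37j)],[(0.08+0.51j), (0.88-0.59j), -0.96-0.52j],[-0.55+0.38j, (1.19+0.7j), 0.07-1.41j]]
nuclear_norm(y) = 6.53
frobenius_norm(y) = 4.27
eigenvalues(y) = [(-0.98+0j), (0.62+2.15j), (0.62-2.15j)]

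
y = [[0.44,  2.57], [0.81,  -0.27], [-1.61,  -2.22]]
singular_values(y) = [3.69, 1.21]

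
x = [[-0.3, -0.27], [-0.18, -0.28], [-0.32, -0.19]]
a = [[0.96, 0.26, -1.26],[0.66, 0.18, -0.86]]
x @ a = [[-0.47, -0.13, 0.61], [-0.36, -0.1, 0.47], [-0.43, -0.12, 0.57]]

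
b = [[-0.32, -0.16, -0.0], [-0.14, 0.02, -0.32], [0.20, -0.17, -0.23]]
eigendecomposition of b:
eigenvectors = [[0.25+0.00j, (0.62+0j), (0.62-0j)], [-0.86+0.00j, (0.22-0.43j), 0.22+0.43j], [0.44+0.00j, -0.15-0.60j, (-0.15+0.6j)]]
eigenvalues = [(0.22+0j), (-0.38+0.11j), (-0.38-0.11j)]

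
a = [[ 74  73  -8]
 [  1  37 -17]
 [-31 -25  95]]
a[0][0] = 74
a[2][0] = -31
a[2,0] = -31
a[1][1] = 37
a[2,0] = -31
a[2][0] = -31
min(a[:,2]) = -17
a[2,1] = -25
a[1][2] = -17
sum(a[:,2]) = 70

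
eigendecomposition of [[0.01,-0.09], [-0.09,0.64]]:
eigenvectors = [[-0.99, 0.14], [-0.14, -0.99]]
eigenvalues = [-0.0, 0.65]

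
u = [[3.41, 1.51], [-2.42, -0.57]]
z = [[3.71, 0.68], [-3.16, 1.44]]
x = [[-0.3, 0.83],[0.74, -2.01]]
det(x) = -0.01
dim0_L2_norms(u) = [4.18, 1.61]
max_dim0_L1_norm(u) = 5.83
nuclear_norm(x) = 2.32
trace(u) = 2.84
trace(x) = -2.31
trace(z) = 5.15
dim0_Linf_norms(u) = [3.41, 1.51]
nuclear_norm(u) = 4.85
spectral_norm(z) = 4.89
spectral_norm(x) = 2.32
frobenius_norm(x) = 2.32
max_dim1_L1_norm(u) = 4.92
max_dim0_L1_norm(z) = 6.87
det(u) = 1.71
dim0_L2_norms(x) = [0.8, 2.17]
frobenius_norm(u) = 4.48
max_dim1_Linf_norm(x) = 2.01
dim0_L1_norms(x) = [1.04, 2.84]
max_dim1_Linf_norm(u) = 3.41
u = z + x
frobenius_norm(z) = 5.13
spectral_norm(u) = 4.47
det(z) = 7.49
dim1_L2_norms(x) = [0.88, 2.14]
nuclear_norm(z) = 6.42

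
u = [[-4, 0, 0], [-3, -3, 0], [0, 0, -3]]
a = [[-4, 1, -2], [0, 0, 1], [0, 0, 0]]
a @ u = [[13, -3, 6], [0, 0, -3], [0, 0, 0]]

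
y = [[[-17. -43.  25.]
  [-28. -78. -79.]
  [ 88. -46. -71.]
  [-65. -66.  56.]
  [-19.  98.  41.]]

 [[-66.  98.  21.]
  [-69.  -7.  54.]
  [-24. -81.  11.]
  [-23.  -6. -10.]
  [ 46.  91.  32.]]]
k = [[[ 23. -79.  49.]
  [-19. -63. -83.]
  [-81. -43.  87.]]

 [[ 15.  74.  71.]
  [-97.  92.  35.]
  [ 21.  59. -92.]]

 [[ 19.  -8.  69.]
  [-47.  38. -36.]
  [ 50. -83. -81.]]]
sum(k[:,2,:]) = -163.0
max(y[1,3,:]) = -6.0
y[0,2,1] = -46.0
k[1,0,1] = 74.0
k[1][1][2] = 35.0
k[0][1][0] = -19.0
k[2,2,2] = -81.0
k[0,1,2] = -83.0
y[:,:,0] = [[-17.0, -28.0, 88.0, -65.0, -19.0], [-66.0, -69.0, -24.0, -23.0, 46.0]]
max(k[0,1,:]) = -19.0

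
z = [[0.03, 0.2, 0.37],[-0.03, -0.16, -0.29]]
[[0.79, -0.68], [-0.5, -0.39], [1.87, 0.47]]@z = [[0.04, 0.27, 0.49], [-0.00, -0.04, -0.07], [0.04, 0.30, 0.56]]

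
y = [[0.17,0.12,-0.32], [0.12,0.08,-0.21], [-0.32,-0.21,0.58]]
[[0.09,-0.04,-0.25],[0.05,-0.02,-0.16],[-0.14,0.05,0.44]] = y@[[-1.06, 1.09, 0.09], [0.84, -0.78, -0.49], [-0.52, 0.4, 0.63]]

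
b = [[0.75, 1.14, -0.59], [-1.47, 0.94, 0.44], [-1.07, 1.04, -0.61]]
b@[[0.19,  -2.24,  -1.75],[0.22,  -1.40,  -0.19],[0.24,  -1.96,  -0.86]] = [[0.25, -2.12, -1.02], [0.03, 1.11, 2.02], [-0.12, 2.14, 2.2]]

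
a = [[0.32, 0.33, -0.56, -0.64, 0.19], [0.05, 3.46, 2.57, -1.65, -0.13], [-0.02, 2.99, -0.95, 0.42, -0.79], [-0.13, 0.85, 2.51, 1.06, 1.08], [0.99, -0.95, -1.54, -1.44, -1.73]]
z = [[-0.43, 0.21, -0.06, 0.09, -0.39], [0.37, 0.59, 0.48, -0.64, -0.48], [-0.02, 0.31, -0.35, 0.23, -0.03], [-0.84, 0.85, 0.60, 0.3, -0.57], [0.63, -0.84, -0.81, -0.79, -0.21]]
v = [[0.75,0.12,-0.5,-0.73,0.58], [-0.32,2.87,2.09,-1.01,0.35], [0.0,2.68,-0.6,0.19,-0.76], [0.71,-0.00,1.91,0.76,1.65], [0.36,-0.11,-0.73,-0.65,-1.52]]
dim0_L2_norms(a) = [1.05, 4.76, 4.06, 2.55, 2.2]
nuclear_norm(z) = 4.53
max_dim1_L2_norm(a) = 4.62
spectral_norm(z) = 2.10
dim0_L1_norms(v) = [2.14, 5.78, 5.83, 3.34, 4.86]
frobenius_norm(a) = 7.18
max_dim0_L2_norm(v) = 3.93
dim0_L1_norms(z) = [2.29, 2.8, 2.3, 2.05, 1.68]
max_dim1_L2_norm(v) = 3.72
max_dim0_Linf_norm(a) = 3.46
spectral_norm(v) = 4.27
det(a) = 22.18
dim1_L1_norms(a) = [2.04, 7.86, 5.17, 5.63, 6.65]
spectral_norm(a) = 5.49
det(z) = 0.00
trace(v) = 2.26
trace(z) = -0.10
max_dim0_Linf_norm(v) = 2.87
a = v + z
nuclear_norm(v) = 11.31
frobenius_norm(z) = 2.58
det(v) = 23.52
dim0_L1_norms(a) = [1.51, 8.58, 8.13, 5.21, 3.92]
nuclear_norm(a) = 13.11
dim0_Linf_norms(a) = [0.99, 3.46, 2.57, 1.65, 1.73]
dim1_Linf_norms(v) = [0.75, 2.87, 2.68, 1.91, 1.52]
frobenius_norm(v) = 5.88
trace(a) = 2.16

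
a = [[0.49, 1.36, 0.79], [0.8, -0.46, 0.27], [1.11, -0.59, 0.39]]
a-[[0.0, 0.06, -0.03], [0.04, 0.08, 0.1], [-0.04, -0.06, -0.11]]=[[0.49, 1.30, 0.82], [0.76, -0.54, 0.17], [1.15, -0.53, 0.50]]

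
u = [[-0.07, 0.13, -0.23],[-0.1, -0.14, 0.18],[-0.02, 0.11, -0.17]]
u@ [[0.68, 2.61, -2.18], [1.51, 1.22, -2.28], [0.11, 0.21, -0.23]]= [[0.12, -0.07, -0.09],[-0.26, -0.39, 0.5],[0.13, 0.05, -0.17]]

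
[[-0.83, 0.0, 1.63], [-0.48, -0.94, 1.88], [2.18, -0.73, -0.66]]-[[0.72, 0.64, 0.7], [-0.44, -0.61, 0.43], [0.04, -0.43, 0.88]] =[[-1.55,  -0.64,  0.93], [-0.04,  -0.33,  1.45], [2.14,  -0.3,  -1.54]]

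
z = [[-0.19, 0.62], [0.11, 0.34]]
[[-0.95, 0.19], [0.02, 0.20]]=z @ [[2.53, 0.46], [-0.76, 0.44]]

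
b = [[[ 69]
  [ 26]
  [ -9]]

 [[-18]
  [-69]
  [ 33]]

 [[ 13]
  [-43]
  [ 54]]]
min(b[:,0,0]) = -18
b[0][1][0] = 26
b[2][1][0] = -43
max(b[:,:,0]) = 69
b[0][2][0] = -9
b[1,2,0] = 33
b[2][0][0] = 13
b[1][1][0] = -69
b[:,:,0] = [[69, 26, -9], [-18, -69, 33], [13, -43, 54]]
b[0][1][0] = 26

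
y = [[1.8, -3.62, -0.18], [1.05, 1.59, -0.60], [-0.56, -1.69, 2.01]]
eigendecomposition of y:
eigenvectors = [[(-0.81+0j), -0.81-0.00j, (0.49+0j)],[(0.02+0.37j), 0.02-0.37j, -0.04+0.00j],[-0.41-0.20j, (-0.41+0.2j), 0.87+0.00j]]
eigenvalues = [(1.81+1.63j), (1.81-1.63j), (1.77+0j)]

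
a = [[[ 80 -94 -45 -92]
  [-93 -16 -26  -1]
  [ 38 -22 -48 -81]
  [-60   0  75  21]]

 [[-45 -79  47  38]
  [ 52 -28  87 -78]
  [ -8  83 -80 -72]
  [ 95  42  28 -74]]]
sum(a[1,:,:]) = 8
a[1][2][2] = -80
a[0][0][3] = -92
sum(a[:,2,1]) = 61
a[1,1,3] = -78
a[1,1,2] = 87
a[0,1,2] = -26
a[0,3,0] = -60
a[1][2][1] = 83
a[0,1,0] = -93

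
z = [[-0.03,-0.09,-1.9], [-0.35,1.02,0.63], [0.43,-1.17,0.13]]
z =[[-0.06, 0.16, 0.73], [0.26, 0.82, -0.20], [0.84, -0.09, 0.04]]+[[0.03, -0.25, -2.63],[-0.61, 0.20, 0.83],[-0.41, -1.08, 0.09]]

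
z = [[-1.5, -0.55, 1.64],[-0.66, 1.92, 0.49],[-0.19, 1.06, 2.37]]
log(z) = [[0.45+2.98j, (0.15+0.87j), 0.13-1.33j], [(-0.04+0.56j), (0.71+0.16j), 0.11-0.25j], [(-0.09-0.01j), 0.49-0.00j, 0.84+0.00j]]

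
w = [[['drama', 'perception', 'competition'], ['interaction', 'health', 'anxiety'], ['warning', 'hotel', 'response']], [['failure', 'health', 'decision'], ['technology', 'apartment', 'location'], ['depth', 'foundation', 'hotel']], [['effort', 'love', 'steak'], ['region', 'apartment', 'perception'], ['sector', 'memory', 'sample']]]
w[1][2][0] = 'depth'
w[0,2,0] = 'warning'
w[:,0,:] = [['drama', 'perception', 'competition'], ['failure', 'health', 'decision'], ['effort', 'love', 'steak']]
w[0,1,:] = ['interaction', 'health', 'anxiety']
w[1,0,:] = ['failure', 'health', 'decision']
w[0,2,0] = 'warning'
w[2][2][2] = 'sample'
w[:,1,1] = ['health', 'apartment', 'apartment']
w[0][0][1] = 'perception'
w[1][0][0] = 'failure'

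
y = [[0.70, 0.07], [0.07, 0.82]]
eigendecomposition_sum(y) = [[0.55,-0.25], [-0.25,0.12]] + [[0.15, 0.32],  [0.32, 0.7]]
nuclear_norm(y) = 1.52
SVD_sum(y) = [[0.15,0.32], [0.32,0.70]] + [[0.55, -0.25],  [-0.25, 0.12]]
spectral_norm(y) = 0.85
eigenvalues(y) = [0.67, 0.85]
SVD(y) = [[0.42,0.91], [0.91,-0.42]] @ diag([0.8521954445729288, 0.667804555427071]) @ [[0.42,0.91], [0.91,-0.42]]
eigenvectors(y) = [[-0.91, -0.42], [0.42, -0.91]]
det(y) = 0.57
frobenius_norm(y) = 1.08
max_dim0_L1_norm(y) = 0.89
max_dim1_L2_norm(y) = 0.82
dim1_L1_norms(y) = [0.77, 0.89]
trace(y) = 1.52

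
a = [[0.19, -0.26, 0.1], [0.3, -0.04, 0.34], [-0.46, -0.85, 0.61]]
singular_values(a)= [1.16, 0.49, 0.2]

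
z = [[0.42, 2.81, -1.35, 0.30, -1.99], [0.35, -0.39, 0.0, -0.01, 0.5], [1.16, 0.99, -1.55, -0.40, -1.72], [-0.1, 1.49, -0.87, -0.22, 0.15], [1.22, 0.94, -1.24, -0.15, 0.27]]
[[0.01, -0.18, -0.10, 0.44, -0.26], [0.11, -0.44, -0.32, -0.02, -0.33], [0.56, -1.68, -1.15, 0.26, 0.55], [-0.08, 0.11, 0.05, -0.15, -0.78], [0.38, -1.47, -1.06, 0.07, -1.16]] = z @[[0.21,-0.72,-0.50,0.18,-0.23], [-0.18,0.52,0.36,0.01,-0.38], [-0.24,0.90,0.65,0.05,0.34], [-0.05,-0.21,-0.16,0.35,-0.82], [-0.06,0.03,-0.01,-0.15,-0.81]]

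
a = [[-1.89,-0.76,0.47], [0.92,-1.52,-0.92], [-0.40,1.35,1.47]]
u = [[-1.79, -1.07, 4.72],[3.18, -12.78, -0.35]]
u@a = [[0.51, 9.36, 7.08], [-17.63, 16.54, 12.74]]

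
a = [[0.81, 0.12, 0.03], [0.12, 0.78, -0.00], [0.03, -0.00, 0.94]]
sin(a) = [[0.72,0.08,0.02], [0.08,0.7,-0.0], [0.02,-0.0,0.81]]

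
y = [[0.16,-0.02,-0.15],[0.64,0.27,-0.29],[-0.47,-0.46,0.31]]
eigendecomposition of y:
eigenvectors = [[(0.16+0j), (-0.38-0.26j), (-0.38+0.26j)],[(0.63+0j), -0.13+0.50j, (-0.13-0.5j)],[(-0.76+0j), -0.72+0.00j, (-0.72-0j)]]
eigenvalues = [(0.79+0j), (-0.02+0.15j), (-0.02-0.15j)]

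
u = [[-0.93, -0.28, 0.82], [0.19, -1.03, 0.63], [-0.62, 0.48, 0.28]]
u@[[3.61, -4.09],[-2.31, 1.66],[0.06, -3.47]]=[[-2.66,0.49], [3.1,-4.67], [-3.33,2.36]]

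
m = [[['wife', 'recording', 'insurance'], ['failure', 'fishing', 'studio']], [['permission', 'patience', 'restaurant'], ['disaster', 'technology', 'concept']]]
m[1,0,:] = ['permission', 'patience', 'restaurant']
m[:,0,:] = [['wife', 'recording', 'insurance'], ['permission', 'patience', 'restaurant']]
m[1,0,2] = 'restaurant'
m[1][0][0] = 'permission'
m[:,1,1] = ['fishing', 'technology']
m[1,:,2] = ['restaurant', 'concept']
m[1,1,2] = 'concept'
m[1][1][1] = 'technology'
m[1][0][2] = 'restaurant'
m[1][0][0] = 'permission'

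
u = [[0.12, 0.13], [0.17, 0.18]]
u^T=[[0.12,  0.17],[0.13,  0.18]]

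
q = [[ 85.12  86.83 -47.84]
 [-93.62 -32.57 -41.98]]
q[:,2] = [-47.84, -41.98]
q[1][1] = -32.57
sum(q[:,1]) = 54.26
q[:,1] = [86.83, -32.57]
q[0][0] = 85.12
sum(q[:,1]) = 54.26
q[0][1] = 86.83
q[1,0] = -93.62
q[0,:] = [85.12, 86.83, -47.84]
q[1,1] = -32.57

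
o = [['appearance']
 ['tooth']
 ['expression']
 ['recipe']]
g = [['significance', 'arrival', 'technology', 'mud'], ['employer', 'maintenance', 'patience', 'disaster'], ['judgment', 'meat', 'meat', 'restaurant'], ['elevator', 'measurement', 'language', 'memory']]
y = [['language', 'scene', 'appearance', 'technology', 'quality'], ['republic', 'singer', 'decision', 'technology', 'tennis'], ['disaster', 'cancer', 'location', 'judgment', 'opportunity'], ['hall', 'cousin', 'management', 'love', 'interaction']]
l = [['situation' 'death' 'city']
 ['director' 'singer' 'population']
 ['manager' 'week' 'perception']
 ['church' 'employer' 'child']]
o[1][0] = 'tooth'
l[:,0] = ['situation', 'director', 'manager', 'church']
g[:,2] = ['technology', 'patience', 'meat', 'language']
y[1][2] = 'decision'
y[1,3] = 'technology'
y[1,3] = 'technology'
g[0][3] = 'mud'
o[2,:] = ['expression']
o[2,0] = 'expression'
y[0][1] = 'scene'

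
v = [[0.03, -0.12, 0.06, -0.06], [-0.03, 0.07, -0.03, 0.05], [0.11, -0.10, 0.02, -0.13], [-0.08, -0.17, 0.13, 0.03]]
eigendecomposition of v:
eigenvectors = [[(-0.39-0.23j), (-0.39+0.23j), (-0.3-0.35j), (-0.3+0.35j)], [(0.2+0.18j), 0.20-0.18j, (-0.4+0.1j), -0.40-0.10j], [(-0.22-0.42j), (-0.22+0.42j), (-0.7+0j), (-0.7-0j)], [-0.70+0.00j, -0.70-0.00j, -0.05-0.36j, -0.05+0.36j]]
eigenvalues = [(0.07+0.1j), (0.07-0.1j), 0j, -0j]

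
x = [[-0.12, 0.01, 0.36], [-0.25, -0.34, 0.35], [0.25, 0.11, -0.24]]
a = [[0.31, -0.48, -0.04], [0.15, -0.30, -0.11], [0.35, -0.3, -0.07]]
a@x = [[0.07, 0.16, -0.05], [0.03, 0.09, -0.02], [0.02, 0.10, 0.04]]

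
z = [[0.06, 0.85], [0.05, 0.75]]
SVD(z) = [[-0.75, -0.66], [-0.66, 0.75]] @ diag([1.1362636838113116, 0.002200193525163429]) @ [[-0.07, -1.0], [-1.00, 0.07]]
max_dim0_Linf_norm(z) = 0.85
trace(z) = 0.81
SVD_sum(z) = [[0.06, 0.85], [0.05, 0.75]] + [[0.0, -0.00], [-0.00, 0.0]]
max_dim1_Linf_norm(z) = 0.85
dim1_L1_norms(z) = [0.91, 0.8]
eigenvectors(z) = [[-1.00,-0.75], [0.07,-0.66]]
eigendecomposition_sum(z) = [[0.00, -0.00], [-0.0, 0.00]] + [[0.06, 0.85], [0.05, 0.75]]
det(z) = 0.00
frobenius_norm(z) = 1.14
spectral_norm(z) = 1.14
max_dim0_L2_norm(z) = 1.13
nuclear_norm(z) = 1.14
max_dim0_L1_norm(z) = 1.6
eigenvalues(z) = [0.0, 0.81]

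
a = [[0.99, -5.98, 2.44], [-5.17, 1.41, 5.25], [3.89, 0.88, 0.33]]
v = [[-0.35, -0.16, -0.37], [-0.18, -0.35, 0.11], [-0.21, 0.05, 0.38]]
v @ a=[[-0.96, 1.54, -1.82], [2.06, 0.68, -2.24], [1.01, 1.66, -0.12]]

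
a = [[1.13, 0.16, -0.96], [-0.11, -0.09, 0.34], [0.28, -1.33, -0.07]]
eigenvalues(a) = [(0.83+0j), (0.07+0.66j), (0.07-0.66j)]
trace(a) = 0.97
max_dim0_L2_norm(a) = 1.34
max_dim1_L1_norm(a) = 2.25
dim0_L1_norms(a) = [1.52, 1.58, 1.37]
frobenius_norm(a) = 2.05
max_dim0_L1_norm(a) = 1.58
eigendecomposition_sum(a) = [[1.04+0.00j, (1.16+0j), -0.68-0.00j], [-0.00-0.00j, (-0-0j), 0.00+0.00j], [0.33+0.00j, (0.37+0j), -0.21-0.00j]] + [[(0.04-0.09j), (-0.5-0.42j), -0.14+0.29j],[-0.05+0.01j, (-0.04+0.34j), 0.17-0.02j],[-0.02-0.13j, (-0.85-0.06j), (0.07+0.41j)]] + [[(0.04+0.09j), (-0.5+0.42j), (-0.14-0.29j)],[-0.05-0.01j, -0.04-0.34j, 0.17+0.02j],[(-0.02+0.13j), (-0.85+0.06j), 0.07-0.41j]]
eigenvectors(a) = [[-0.95+0.00j, (-0.47-0.34j), (-0.47+0.34j)], [0j, -0.02+0.30j, (-0.02-0.3j)], [(-0.3+0j), -0.76+0.00j, -0.76-0.00j]]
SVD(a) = [[0.94, -0.27, -0.21],[-0.19, 0.11, -0.98],[0.29, 0.96, 0.05]] @ diag([1.5391508609269167, 1.3459762306473477, 0.1773770386501315]) @ [[0.76, -0.14, -0.64], [-0.04, -0.98, 0.17], [-0.65, -0.11, -0.75]]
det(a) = 0.37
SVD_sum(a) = [[1.09, -0.20, -0.93], [-0.22, 0.04, 0.18], [0.33, -0.06, -0.28]] + [[0.01, 0.36, -0.06],[-0.01, -0.15, 0.03],[-0.05, -1.27, 0.22]] + [[0.02, 0.0, 0.03], [0.11, 0.02, 0.13], [-0.01, -0.0, -0.01]]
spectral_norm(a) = 1.54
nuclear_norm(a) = 3.06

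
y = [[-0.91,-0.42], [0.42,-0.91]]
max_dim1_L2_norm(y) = 1.0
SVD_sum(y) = [[0.00, -0.42], [0.0, -0.91]] + [[-0.91, 0.00], [0.42, 0.00]]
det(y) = 1.00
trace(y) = -1.82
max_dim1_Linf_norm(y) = 0.91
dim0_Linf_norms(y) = [0.91, 0.91]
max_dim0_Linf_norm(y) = 0.91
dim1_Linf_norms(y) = [0.91, 0.91]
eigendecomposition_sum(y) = [[(-0.46+0.21j), (-0.21-0.46j)], [0.21+0.45j, (-0.46+0.21j)]] + [[-0.46-0.21j,-0.21+0.46j], [0.21-0.45j,-0.46-0.21j]]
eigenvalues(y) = [(-0.91+0.42j), (-0.91-0.42j)]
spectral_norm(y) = 1.00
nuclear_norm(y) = 2.00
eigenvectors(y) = [[(0.71+0j),(0.71-0j)], [-0.71j,0.71j]]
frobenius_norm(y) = 1.42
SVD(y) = [[0.42, -0.91], [0.91, 0.42]] @ diag([1.0022474744293448, 1.0022474744293446]) @ [[-0.00, -1.00], [1.0, 0.0]]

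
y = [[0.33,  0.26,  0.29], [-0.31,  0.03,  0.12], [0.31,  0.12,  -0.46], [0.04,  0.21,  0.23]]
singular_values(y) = [0.64, 0.59, 0.19]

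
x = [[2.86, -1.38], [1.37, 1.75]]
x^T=[[2.86, 1.37],[-1.38, 1.75]]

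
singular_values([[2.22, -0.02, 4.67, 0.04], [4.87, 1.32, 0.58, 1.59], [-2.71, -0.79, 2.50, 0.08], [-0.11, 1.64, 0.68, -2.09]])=[6.51, 5.14, 2.74, 0.74]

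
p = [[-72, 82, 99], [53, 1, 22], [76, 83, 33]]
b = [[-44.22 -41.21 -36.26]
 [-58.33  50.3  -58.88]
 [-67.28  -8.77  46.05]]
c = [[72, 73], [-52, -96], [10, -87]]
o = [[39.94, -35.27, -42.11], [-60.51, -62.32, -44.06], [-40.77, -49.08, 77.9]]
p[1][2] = 22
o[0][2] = -42.11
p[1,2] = 22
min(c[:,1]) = -96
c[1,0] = -52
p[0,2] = 99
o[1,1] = -62.32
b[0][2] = -36.26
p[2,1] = 83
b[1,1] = 50.3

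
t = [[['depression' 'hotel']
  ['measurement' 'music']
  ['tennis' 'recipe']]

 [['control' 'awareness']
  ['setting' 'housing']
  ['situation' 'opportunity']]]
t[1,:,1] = ['awareness', 'housing', 'opportunity']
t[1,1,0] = 'setting'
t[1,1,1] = 'housing'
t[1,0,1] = 'awareness'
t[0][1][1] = 'music'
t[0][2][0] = 'tennis'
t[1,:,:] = [['control', 'awareness'], ['setting', 'housing'], ['situation', 'opportunity']]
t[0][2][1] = 'recipe'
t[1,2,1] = 'opportunity'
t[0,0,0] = 'depression'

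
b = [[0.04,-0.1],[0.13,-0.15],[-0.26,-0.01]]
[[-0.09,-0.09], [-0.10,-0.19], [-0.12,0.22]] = b @ [[0.44, -0.86],[1.05, 0.53]]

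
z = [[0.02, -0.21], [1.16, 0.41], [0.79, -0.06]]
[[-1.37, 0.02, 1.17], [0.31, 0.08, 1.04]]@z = [[0.92,  0.23], [0.92,  -0.09]]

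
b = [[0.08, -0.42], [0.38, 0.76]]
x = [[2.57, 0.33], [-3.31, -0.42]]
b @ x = [[1.6, 0.2], [-1.54, -0.19]]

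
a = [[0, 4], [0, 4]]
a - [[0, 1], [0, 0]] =[[0, 3], [0, 4]]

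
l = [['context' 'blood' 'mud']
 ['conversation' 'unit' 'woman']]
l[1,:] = ['conversation', 'unit', 'woman']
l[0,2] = 'mud'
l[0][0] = 'context'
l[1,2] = 'woman'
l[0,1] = 'blood'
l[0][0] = 'context'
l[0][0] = 'context'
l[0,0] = 'context'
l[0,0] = 'context'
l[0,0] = 'context'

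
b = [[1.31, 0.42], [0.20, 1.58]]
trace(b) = 2.89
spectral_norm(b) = 1.79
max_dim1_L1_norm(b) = 1.78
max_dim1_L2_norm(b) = 1.59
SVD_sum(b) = [[0.53,0.89], [0.75,1.25]] + [[0.78, -0.47], [-0.55, 0.33]]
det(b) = 1.99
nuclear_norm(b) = 2.90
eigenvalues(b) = [1.13, 1.76]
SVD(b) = [[0.58, 0.82], [0.82, -0.58]] @ diag([1.7873006043285542, 1.1110610018206855]) @ [[0.52, 0.86], [0.86, -0.52]]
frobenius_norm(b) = 2.10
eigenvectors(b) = [[-0.92, -0.68], [0.40, -0.73]]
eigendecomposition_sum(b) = [[0.80, -0.74], [-0.35, 0.33]] + [[0.51, 1.16], [0.55, 1.25]]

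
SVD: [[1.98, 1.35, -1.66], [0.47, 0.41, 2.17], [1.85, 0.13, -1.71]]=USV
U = [[-0.71, -0.37, -0.60], [0.32, -0.93, 0.20], [-0.63, -0.05, 0.78]]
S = [3.92, 2.03, 0.72]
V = [[-0.62, -0.23, 0.75],[-0.62, -0.44, -0.65],[0.48, -0.87, 0.13]]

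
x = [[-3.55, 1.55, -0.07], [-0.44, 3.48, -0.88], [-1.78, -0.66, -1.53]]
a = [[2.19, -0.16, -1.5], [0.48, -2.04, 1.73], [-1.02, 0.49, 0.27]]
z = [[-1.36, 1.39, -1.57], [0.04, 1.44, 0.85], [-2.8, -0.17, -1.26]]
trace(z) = -1.18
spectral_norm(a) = 2.95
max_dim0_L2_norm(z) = 3.11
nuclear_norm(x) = 9.31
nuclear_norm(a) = 5.62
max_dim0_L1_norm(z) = 4.2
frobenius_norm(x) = 5.83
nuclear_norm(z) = 6.66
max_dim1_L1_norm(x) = 5.17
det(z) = -7.29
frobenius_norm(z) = 4.30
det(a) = 0.01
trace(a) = 0.42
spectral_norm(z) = 3.70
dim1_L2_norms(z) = [2.5, 1.67, 3.08]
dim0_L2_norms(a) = [2.46, 2.1, 2.31]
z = x + a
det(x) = 21.89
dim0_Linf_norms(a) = [2.19, 2.04, 1.73]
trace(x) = -1.60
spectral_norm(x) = 4.71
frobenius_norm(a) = 3.98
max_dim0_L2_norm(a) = 2.46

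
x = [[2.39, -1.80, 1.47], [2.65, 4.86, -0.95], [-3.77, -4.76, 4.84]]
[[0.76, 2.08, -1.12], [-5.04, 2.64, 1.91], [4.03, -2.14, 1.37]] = x@[[-0.23,  0.79,  -0.36], [-0.97,  0.18,  0.73], [-0.3,  0.35,  0.72]]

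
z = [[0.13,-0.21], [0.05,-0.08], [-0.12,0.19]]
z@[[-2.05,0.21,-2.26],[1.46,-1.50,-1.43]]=[[-0.57, 0.34, 0.01], [-0.22, 0.13, 0.0], [0.52, -0.31, -0.0]]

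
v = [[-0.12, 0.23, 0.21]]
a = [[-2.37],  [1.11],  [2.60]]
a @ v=[[0.28,-0.55,-0.50],  [-0.13,0.26,0.23],  [-0.31,0.60,0.55]]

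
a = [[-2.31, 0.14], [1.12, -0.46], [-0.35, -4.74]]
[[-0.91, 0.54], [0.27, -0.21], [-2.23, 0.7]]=a @ [[0.42, -0.24], [0.44, -0.13]]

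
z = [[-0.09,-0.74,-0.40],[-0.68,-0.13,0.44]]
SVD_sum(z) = [[0.14, -0.61, -0.50],[-0.05, 0.23, 0.19]] + [[-0.23, -0.13, 0.10], [-0.63, -0.36, 0.25]]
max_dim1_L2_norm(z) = 0.85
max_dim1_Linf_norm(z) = 0.74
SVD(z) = [[-0.94,0.35], [0.35,0.94]] @ diag([0.8500902793416655, 0.8160554619441068]) @ [[-0.18,0.76,0.62],  [-0.82,-0.47,0.33]]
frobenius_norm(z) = 1.18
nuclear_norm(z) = 1.67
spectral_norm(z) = 0.85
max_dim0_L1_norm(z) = 0.87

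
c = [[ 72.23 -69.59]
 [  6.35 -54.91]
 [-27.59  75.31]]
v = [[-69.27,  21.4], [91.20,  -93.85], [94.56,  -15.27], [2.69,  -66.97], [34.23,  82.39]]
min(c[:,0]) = -27.59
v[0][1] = 21.4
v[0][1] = 21.4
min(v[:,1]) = -93.85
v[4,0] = 34.23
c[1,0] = 6.35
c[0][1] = -69.59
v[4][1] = 82.39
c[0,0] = 72.23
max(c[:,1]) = 75.31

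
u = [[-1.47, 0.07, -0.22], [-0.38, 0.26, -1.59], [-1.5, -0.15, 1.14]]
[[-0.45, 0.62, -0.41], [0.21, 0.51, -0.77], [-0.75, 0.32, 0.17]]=u @ [[0.32, -0.39, 0.21], [-0.79, -0.14, -0.14], [-0.34, -0.25, 0.41]]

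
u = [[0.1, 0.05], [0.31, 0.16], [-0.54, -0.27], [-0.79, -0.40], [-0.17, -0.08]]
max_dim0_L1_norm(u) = 1.91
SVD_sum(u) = [[0.10, 0.05], [0.31, 0.16], [-0.54, -0.27], [-0.79, -0.4], [-0.17, -0.08]] + [[0.00, -0.0], [-0.00, 0.0], [-0.00, 0.00], [0.0, -0.00], [-0.00, 0.00]]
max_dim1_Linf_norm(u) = 0.79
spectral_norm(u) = 1.15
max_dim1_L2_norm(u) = 0.89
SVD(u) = [[-0.10,0.06], [-0.3,-0.49], [0.53,-0.33], [0.77,0.20], [0.16,-0.78]] @ diag([1.1480664693076619, 0.006586505252369185]) @ [[-0.89,-0.45], [0.45,-0.89]]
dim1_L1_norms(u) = [0.15, 0.47, 0.81, 1.19, 0.25]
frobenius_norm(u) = 1.15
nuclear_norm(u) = 1.15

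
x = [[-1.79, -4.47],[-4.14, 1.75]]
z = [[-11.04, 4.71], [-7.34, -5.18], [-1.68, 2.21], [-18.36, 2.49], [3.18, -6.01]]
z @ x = [[0.26, 57.59], [34.58, 23.74], [-6.14, 11.38], [22.56, 86.43], [19.19, -24.73]]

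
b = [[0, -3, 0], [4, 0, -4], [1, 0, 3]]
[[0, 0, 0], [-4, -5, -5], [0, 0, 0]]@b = [[0, 0, 0], [-25, 12, 5], [0, 0, 0]]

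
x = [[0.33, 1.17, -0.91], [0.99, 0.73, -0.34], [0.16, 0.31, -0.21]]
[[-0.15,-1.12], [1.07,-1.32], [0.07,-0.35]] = x @ [[1.54, -0.94],[-0.73, -0.30],[-0.22, 0.50]]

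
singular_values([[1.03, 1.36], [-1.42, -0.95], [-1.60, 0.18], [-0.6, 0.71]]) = [2.66, 1.48]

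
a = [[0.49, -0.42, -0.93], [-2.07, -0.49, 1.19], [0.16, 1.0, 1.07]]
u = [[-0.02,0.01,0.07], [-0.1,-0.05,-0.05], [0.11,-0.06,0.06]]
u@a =[[-0.02,0.07,0.11], [0.05,0.02,-0.02], [0.19,0.04,-0.11]]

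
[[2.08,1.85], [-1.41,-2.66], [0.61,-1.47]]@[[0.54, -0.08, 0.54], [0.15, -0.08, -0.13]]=[[1.40, -0.31, 0.88], [-1.16, 0.33, -0.42], [0.11, 0.07, 0.52]]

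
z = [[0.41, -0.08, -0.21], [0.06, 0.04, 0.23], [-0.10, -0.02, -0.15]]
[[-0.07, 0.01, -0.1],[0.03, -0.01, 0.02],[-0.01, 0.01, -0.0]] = z @ [[-0.10, -0.02, -0.17], [0.08, -0.1, -0.0], [0.13, -0.04, 0.14]]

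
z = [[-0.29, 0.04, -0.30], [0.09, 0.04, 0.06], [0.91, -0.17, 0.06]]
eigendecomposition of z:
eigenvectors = [[(0.16-0.46j), 0.16+0.46j, (-0.18+0j)], [(-0.05+0.09j), (-0.05-0.09j), (-0.98+0j)], [-0.87+0.00j, -0.87-0.00j, 0.08+0.00j]]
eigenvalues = [(-0.12+0.5j), (-0.12-0.5j), (0.05+0j)]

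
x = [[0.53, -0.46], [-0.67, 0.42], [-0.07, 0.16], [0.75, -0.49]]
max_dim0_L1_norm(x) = 2.02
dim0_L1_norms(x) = [2.02, 1.53]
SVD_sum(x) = [[0.57, -0.4], [-0.65, 0.46], [-0.12, 0.09], [0.73, -0.52]] + [[-0.04,-0.06], [-0.02,-0.04], [0.05,0.07], [0.02,0.03]]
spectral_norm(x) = 1.39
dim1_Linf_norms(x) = [0.53, 0.67, 0.16, 0.75]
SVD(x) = [[-0.50,-0.56], [0.57,-0.34], [0.11,0.71], [-0.64,0.25]] @ diag([1.3910094464758322, 0.12646232567448196]) @ [[-0.82, 0.58], [0.58, 0.82]]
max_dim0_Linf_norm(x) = 0.75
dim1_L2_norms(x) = [0.7, 0.79, 0.17, 0.9]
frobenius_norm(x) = 1.40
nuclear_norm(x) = 1.52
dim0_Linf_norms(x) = [0.75, 0.49]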